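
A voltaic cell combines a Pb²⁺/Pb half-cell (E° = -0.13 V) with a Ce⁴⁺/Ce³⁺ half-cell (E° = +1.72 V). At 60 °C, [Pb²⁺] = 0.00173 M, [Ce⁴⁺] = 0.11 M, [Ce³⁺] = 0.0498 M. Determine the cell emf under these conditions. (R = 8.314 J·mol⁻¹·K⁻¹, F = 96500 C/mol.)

1.96 V

The Ce⁴⁺/Ce³⁺ couple has the higher reduction potential and acts as the cathode, so E°_cell = +1.72 − (-0.13) = 1.85 V.
Balancing electrons gives n = 2; the reaction quotient is Q = [Pb²⁺]·[Ce³⁺]^2/[Ce⁴⁺]^2 = 3.55 × 10^-4.
E = E° − (RT/nF) ln Q = 1.85 − (8.314×333)/(2×96500) × (-7.945) = 1.850 + 0.114 = 1.964 V.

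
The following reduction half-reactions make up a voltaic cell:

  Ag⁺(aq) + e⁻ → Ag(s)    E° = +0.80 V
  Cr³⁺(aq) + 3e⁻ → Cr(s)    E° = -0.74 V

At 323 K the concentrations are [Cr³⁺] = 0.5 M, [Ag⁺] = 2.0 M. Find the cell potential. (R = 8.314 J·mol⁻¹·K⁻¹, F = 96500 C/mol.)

1.57 V

The Ag⁺/Ag couple has the higher reduction potential and acts as the cathode, so E°_cell = +0.80 − (-0.74) = 1.54 V.
Balancing electrons gives n = 3; the reaction quotient is Q = [Cr³⁺]/[Ag⁺]^3 = 0.0625.
E = E° − (RT/nF) ln Q = 1.54 − (8.314×323)/(3×96500) × (-2.773) = 1.540 + 0.026 = 1.566 V.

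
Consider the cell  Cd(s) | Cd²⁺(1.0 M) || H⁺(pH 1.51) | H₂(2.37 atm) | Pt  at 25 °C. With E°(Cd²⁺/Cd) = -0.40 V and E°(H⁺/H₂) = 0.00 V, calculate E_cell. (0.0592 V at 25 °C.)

The hydrogen couple is the cathode, so E°_cell = 0.40 V; n = 2.
[H⁺] = 10^(−1.51) = 0.031 M, and Q = [Cd²⁺]·P(H₂) / [H⁺]^2 = 2480.
E = E° − (0.0592/2) log Q = 0.40 − (0.0592/2)(3.395) = 0.300 V.

0.30 V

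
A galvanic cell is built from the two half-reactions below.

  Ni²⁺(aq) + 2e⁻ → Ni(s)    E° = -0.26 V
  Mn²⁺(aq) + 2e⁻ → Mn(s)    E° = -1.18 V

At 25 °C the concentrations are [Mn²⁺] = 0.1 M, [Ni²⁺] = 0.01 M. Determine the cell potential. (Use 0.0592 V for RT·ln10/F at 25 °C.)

The Ni²⁺/Ni couple has the higher reduction potential and acts as the cathode, so E°_cell = -0.26 − (-1.18) = 0.92 V.
Balancing electrons gives n = 2; the reaction quotient is Q = [Mn²⁺]/[Ni²⁺] = 10.0.
At 25 °C, E = E° − (0.0592/n) log Q = 0.92 − (0.0592/2)(1.000) = 0.920 − 0.030 = 0.890 V.

0.890 V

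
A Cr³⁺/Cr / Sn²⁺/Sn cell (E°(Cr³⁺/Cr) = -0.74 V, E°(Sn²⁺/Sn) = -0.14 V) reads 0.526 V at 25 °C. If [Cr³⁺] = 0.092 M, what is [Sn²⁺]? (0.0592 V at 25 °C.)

From the Nernst equation, log Q = n(E° − E)/0.0592 = 6(0.60 − 0.526)/0.0592 = 7.500, so Q = 3.16 × 10^7.
With Q = [Cr³⁺]^2/[Sn²⁺]^3 and the known concentrations, [Sn²⁺]^3 in the denominator gives [Sn²⁺] = 6.4 × 10^-4 M.

6.4 × 10^-4 M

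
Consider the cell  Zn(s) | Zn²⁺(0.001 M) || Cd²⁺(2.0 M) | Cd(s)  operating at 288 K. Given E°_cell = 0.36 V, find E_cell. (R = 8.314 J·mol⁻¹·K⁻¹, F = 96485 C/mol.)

0.454 V

Balancing electrons gives n = 2; the reaction quotient is Q = [Zn²⁺]/[Cd²⁺] = 5 × 10^-4.
E = E° − (RT/nF) ln Q = 0.36 − (8.314×288)/(2×96485) × (-7.601) = 0.360 + 0.094 = 0.454 V.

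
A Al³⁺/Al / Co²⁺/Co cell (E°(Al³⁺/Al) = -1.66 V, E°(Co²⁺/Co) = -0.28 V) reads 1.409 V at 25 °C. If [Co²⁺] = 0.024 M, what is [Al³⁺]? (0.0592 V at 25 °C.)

1.3 × 10^-4 M

From the Nernst equation, log Q = n(E° − E)/0.0592 = 6(1.38 − 1.409)/0.0592 = -2.939, so Q = 0.00115.
With Q = [Al³⁺]^2/[Co²⁺]^3 and the known concentrations, [Al³⁺]^2 in the numerator gives [Al³⁺] = 1.3 × 10^-4 M.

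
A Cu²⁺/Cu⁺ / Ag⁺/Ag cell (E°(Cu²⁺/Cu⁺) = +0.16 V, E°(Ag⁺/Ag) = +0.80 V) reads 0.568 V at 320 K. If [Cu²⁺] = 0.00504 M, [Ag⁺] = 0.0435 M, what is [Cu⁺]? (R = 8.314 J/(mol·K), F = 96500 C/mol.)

From the Nernst equation, ln Q = nF(E° − E)/RT = 1×96500×(0.64 − 0.568)/(8.314×320) = 2.612, so Q = 13.6.
With Q = [Cu²⁺]/([Cu⁺]·[Ag⁺]) and the known concentrations, [Cu⁺] in the denominator gives [Cu⁺] = 0.0085 M.

0.0085 M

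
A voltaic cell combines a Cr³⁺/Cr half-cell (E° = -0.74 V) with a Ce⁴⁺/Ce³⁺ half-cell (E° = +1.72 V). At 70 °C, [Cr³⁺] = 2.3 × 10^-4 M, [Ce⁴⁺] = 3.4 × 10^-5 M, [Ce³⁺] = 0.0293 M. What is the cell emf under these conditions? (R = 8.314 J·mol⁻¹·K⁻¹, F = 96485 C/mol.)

2.34 V

The Ce⁴⁺/Ce³⁺ couple has the higher reduction potential and acts as the cathode, so E°_cell = +1.72 − (-0.74) = 2.46 V.
Balancing electrons gives n = 3; the reaction quotient is Q = [Cr³⁺]·[Ce³⁺]^3/[Ce⁴⁺]^3 = 1.47 × 10^5.
E = E° − (RT/nF) ln Q = 2.46 − (8.314×343)/(3×96485) × (11.900) = 2.460 − 0.117 = 2.343 V.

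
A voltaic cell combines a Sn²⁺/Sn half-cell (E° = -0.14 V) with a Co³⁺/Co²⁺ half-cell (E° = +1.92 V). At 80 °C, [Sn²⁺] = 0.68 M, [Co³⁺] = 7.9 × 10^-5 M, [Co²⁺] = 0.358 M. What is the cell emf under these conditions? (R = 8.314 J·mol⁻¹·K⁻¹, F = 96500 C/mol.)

The Co³⁺/Co²⁺ couple has the higher reduction potential and acts as the cathode, so E°_cell = +1.92 − (-0.14) = 2.06 V.
Balancing electrons gives n = 2; the reaction quotient is Q = [Sn²⁺]·[Co²⁺]^2/[Co³⁺]^2 = 1.4 × 10^7.
E = E° − (RT/nF) ln Q = 2.06 − (8.314×353)/(2×96500) × (16.452) = 2.060 − 0.250 = 1.810 V.

1.81 V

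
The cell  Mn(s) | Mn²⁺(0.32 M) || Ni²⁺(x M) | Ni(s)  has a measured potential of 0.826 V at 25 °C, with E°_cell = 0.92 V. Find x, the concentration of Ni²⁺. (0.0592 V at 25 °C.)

From the Nernst equation, log Q = n(E° − E)/0.0592 = 2(0.92 − 0.826)/0.0592 = 3.176, so Q = 1500.
With Q = [Mn²⁺]/[Ni²⁺] and the known concentrations, [Ni²⁺] in the denominator gives [Ni²⁺] = 2.1 × 10^-4 M.

2.1 × 10^-4 M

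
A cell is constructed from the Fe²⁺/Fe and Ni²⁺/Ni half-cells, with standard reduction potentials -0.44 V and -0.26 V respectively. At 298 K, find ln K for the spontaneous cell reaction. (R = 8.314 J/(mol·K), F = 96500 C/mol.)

E°_cell = -0.26 − (-0.44) = 0.18 V, with n = 2 electrons transferred.
At equilibrium E = 0, so the Nernst equation gives ln K = nFE°/RT = (2)(96500)(0.18)/((8.314)(298)) = 14.02.

ln K = 14.0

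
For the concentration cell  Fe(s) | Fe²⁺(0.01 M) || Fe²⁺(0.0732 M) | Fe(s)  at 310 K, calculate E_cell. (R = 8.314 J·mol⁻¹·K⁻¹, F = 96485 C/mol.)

Both half-cells are Fe²⁺/Fe, so E°_cell = 0. The concentrated side is the cathode; the cell reaction moves Fe²⁺ from high to low concentration with n = 2.
Q = [Fe²⁺]_dilute/[Fe²⁺]_conc = 0.01/0.0732 = 0.137.
E = 0 − (RT/nF) ln Q = −((8.314×310)/(2×96485))(-1.991) = 0.0266 V.

0.027 V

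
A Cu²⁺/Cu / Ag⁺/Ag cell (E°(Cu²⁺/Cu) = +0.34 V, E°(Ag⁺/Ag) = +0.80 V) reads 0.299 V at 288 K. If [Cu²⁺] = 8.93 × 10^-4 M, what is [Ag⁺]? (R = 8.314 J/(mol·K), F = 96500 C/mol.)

From the Nernst equation, ln Q = nF(E° − E)/RT = 2×96500×(0.46 − 0.299)/(8.314×288) = 12.977, so Q = 4.32 × 10^5.
With Q = [Cu²⁺]/[Ag⁺]^2 and the known concentrations, [Ag⁺]^2 in the denominator gives [Ag⁺] = 4.5 × 10^-5 M.

4.5 × 10^-5 M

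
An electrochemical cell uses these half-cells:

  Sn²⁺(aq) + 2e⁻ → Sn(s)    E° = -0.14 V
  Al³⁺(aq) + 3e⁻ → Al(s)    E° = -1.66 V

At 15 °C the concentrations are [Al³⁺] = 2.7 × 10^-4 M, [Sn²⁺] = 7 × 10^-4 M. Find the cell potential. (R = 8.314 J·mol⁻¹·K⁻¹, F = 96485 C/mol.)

1.50 V

The Sn²⁺/Sn couple has the higher reduction potential and acts as the cathode, so E°_cell = -0.14 − (-1.66) = 1.52 V.
Balancing electrons gives n = 6; the reaction quotient is Q = [Al³⁺]^2/[Sn²⁺]^3 = 213.
E = E° − (RT/nF) ln Q = 1.52 − (8.314×288)/(6×96485) × (5.359) = 1.520 − 0.022 = 1.498 V.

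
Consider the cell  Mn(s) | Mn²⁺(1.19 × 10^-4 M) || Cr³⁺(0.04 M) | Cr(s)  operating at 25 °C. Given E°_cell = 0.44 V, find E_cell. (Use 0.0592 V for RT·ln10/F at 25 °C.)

Balancing electrons gives n = 6; the reaction quotient is Q = [Mn²⁺]^3/[Cr³⁺]^2 = 1.05 × 10^-9.
At 25 °C, E = E° − (0.0592/n) log Q = 0.44 − (0.0592/6)(-8.977) = 0.440 + 0.089 = 0.529 V.

0.529 V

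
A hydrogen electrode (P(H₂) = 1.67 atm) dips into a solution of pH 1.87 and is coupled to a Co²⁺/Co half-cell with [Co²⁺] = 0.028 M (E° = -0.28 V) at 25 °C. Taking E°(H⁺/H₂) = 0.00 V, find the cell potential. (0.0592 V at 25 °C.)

0.21 V

The hydrogen couple is the cathode, so E°_cell = 0.28 V; n = 2.
[H⁺] = 10^(−1.87) = 0.013 M, and Q = [Co²⁺]·P(H₂) / [H⁺]^2 = 257.
E = E° − (0.0592/2) log Q = 0.28 − (0.0592/2)(2.410) = 0.209 V.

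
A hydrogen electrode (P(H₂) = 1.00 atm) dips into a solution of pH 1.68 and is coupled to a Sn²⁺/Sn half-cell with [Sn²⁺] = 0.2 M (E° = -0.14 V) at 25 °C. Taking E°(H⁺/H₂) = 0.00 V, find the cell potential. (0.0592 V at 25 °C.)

0.061 V

The hydrogen couple is the cathode, so E°_cell = 0.14 V; n = 2.
[H⁺] = 10^(−1.68) = 0.021 M, and Q = [Sn²⁺]·P(H₂) / [H⁺]^2 = 458.
E = E° − (0.0592/2) log Q = 0.14 − (0.0592/2)(2.661) = 0.061 V.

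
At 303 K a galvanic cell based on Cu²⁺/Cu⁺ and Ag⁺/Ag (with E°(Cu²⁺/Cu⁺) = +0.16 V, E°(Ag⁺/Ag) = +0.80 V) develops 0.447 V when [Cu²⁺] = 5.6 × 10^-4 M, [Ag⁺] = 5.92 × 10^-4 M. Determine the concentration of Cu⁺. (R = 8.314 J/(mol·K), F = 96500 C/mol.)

From the Nernst equation, ln Q = nF(E° − E)/RT = 1×96500×(0.64 − 0.447)/(8.314×303) = 7.393, so Q = 1620.
With Q = [Cu²⁺]/([Cu⁺]·[Ag⁺]) and the known concentrations, [Cu⁺] in the denominator gives [Cu⁺] = 5.8 × 10^-4 M.

5.8 × 10^-4 M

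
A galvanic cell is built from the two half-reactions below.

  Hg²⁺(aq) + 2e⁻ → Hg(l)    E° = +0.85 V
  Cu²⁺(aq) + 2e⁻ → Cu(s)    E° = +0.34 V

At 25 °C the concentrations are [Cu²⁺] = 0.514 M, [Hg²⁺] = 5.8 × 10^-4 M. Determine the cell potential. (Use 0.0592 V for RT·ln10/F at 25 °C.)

0.423 V

The Hg²⁺/Hg couple has the higher reduction potential and acts as the cathode, so E°_cell = +0.85 − (+0.34) = 0.51 V.
Balancing electrons gives n = 2; the reaction quotient is Q = [Cu²⁺]/[Hg²⁺] = 886.
At 25 °C, E = E° − (0.0592/n) log Q = 0.51 − (0.0592/2)(2.948) = 0.510 − 0.087 = 0.423 V.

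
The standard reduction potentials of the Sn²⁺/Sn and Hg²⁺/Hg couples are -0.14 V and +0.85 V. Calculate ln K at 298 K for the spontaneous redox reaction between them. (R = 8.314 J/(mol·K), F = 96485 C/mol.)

E°_cell = +0.85 − (-0.14) = 0.99 V, with n = 2 electrons transferred.
At equilibrium E = 0, so the Nernst equation gives ln K = nFE°/RT = (2)(96485)(0.99)/((8.314)(298)) = 77.11.

ln K = 77.1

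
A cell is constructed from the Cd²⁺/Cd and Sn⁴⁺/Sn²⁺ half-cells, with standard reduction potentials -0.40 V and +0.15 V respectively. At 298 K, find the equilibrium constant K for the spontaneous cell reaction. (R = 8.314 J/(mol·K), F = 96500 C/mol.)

4 × 10^18

E°_cell = +0.15 − (-0.40) = 0.55 V, with n = 2 electrons transferred.
At equilibrium E = 0, so the Nernst equation gives ln K = nFE°/RT = (2)(96500)(0.55)/((8.314)(298)) = 42.84.
K = e^42.84 = 4 × 10^18.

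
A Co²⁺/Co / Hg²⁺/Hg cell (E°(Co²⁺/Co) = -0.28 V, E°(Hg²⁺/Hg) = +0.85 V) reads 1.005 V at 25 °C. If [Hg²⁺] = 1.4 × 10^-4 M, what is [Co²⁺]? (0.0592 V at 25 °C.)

From the Nernst equation, log Q = n(E° − E)/0.0592 = 2(1.13 − 1.005)/0.0592 = 4.223, so Q = 1.67 × 10^4.
With Q = [Co²⁺]/[Hg²⁺] and the known concentrations, [Co²⁺] in the numerator gives [Co²⁺] = 2.3 M.

2.3 M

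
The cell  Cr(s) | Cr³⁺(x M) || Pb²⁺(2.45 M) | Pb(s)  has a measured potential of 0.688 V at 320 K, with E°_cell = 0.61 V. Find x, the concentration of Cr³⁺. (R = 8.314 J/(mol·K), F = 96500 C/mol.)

7.9 × 10^-4 M

From the Nernst equation, ln Q = nF(E° − E)/RT = 6×96500×(0.61 − 0.688)/(8.314×320) = -16.975, so Q = 4.24 × 10^-8.
With Q = [Cr³⁺]^2/[Pb²⁺]^3 and the known concentrations, [Cr³⁺]^2 in the numerator gives [Cr³⁺] = 7.9 × 10^-4 M.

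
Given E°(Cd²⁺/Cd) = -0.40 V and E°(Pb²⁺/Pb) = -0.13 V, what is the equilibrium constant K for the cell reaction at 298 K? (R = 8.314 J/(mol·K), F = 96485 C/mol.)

E°_cell = -0.13 − (-0.40) = 0.27 V, with n = 2 electrons transferred.
At equilibrium E = 0, so the Nernst equation gives ln K = nFE°/RT = (2)(96485)(0.27)/((8.314)(298)) = 21.03.
K = e^21.03 = 1.4 × 10^9.

1.4 × 10^9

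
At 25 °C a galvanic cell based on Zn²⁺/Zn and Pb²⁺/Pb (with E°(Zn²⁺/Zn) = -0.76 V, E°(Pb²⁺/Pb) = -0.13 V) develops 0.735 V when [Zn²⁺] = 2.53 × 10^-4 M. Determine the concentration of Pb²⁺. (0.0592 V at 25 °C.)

0.89 M

From the Nernst equation, log Q = n(E° − E)/0.0592 = 2(0.63 − 0.735)/0.0592 = -3.547, so Q = 2.84 × 10^-4.
With Q = [Zn²⁺]/[Pb²⁺] and the known concentrations, [Pb²⁺] in the denominator gives [Pb²⁺] = 0.89 M.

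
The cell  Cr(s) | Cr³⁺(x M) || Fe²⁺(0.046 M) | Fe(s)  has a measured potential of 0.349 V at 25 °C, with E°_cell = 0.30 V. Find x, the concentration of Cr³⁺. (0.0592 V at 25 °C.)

From the Nernst equation, log Q = n(E° − E)/0.0592 = 6(0.30 − 0.349)/0.0592 = -4.966, so Q = 1.08 × 10^-5.
With Q = [Cr³⁺]^2/[Fe²⁺]^3 and the known concentrations, [Cr³⁺]^2 in the numerator gives [Cr³⁺] = 3.2 × 10^-5 M.

3.2 × 10^-5 M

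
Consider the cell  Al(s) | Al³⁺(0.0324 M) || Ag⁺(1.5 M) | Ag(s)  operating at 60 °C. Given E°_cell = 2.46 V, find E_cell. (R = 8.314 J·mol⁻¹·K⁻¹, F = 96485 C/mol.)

2.50 V

Balancing electrons gives n = 3; the reaction quotient is Q = [Al³⁺]/[Ag⁺]^3 = 0.00960.
E = E° − (RT/nF) ln Q = 2.46 − (8.314×333)/(3×96485) × (-4.646) = 2.460 + 0.044 = 2.504 V.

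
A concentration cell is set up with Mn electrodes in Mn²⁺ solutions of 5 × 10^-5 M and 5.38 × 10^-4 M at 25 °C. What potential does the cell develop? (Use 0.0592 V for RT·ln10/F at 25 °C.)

0.031 V

Both half-cells are Mn²⁺/Mn, so E°_cell = 0. The concentrated side is the cathode; the cell reaction moves Mn²⁺ from high to low concentration with n = 2.
Q = [Mn²⁺]_dilute/[Mn²⁺]_conc = 5 × 10^-5/5.38 × 10^-4 = 0.0929.
E = 0 − (0.0592/2) log Q = −(0.0592/2)(-1.032) = 0.0305 V.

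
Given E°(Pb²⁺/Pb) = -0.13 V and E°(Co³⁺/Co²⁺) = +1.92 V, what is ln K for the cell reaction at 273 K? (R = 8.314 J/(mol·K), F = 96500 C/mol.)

ln K = 174.3

E°_cell = +1.92 − (-0.13) = 2.05 V, with n = 2 electrons transferred.
At equilibrium E = 0, so the Nernst equation gives ln K = nFE°/RT = (2)(96500)(2.05)/((8.314)(273)) = 174.32.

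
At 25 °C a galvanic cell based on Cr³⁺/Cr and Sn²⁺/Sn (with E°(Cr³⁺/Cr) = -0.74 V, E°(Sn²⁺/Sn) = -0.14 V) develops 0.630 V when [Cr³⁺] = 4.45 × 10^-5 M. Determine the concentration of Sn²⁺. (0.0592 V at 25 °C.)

From the Nernst equation, log Q = n(E° − E)/0.0592 = 6(0.60 − 0.630)/0.0592 = -3.041, so Q = 9.11 × 10^-4.
With Q = [Cr³⁺]^2/[Sn²⁺]^3 and the known concentrations, [Sn²⁺]^3 in the denominator gives [Sn²⁺] = 0.013 M.

0.013 M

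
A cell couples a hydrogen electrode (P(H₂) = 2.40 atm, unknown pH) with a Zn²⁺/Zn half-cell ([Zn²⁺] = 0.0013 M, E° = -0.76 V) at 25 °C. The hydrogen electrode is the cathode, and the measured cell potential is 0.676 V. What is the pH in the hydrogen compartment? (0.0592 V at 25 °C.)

pH = 2.67

E°_cell = 0.76 V and n = 2.
log Q = n(E° − E)/0.0592 = 2×(0.76 − 0.676)/0.0592 = 2.838.
With Q = [Zn²⁺]·P(H₂) / [H⁺]^2, solving for [H⁺] gives log[H⁺] = -2.672, so pH = 2.67.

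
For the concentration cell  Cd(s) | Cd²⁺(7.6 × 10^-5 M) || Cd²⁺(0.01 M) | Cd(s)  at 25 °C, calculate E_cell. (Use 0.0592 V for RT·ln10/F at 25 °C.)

0.063 V

Both half-cells are Cd²⁺/Cd, so E°_cell = 0. The concentrated side is the cathode; the cell reaction moves Cd²⁺ from high to low concentration with n = 2.
Q = [Cd²⁺]_dilute/[Cd²⁺]_conc = 7.6 × 10^-5/0.01 = 0.00760.
E = 0 − (0.0592/2) log Q = −(0.0592/2)(-2.119) = 0.0627 V.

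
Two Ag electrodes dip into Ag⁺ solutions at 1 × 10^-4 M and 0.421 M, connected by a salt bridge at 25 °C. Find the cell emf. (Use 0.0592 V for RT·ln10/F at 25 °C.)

0.21 V

Both half-cells are Ag⁺/Ag, so E°_cell = 0. The concentrated side is the cathode; the cell reaction moves Ag⁺ from high to low concentration with n = 1.
Q = [Ag⁺]_dilute/[Ag⁺]_conc = 1 × 10^-4/0.421 = 2.38 × 10^-4.
E = 0 − (0.0592/1) log Q = −(0.0592/1)(-3.624) = 0.2145 V.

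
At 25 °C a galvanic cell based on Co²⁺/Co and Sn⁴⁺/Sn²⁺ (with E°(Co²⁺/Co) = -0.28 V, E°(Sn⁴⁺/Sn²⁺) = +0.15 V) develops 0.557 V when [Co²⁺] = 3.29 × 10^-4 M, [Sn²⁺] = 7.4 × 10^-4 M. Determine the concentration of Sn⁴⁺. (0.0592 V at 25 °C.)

0.0048 M

From the Nernst equation, log Q = n(E° − E)/0.0592 = 2(0.43 − 0.557)/0.0592 = -4.291, so Q = 5.12 × 10^-5.
With Q = [Co²⁺]·[Sn²⁺]/[Sn⁴⁺] and the known concentrations, [Sn⁴⁺] in the denominator gives [Sn⁴⁺] = 0.0048 M.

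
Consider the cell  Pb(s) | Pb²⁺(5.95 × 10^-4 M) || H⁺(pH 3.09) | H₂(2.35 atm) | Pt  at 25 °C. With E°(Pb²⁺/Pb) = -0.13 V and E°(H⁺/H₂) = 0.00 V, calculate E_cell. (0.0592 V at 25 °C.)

The hydrogen couple is the cathode, so E°_cell = 0.13 V; n = 2.
[H⁺] = 10^(−3.09) = 8.1 × 10^-4 M, and Q = [Pb²⁺]·P(H₂) / [H⁺]^2 = 2120.
E = E° − (0.0592/2) log Q = 0.13 − (0.0592/2)(3.326) = 0.032 V.

0.032 V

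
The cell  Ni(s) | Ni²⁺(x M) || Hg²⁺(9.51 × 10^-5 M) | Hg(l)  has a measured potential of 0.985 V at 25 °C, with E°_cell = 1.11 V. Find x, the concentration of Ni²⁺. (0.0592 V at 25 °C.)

From the Nernst equation, log Q = n(E° − E)/0.0592 = 2(1.11 − 0.985)/0.0592 = 4.223, so Q = 1.67 × 10^4.
With Q = [Ni²⁺]/[Hg²⁺] and the known concentrations, [Ni²⁺] in the numerator gives [Ni²⁺] = 1.6 M.

1.6 M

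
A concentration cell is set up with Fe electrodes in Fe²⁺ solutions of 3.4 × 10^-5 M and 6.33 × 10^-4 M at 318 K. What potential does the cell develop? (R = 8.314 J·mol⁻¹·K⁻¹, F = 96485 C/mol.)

Both half-cells are Fe²⁺/Fe, so E°_cell = 0. The concentrated side is the cathode; the cell reaction moves Fe²⁺ from high to low concentration with n = 2.
Q = [Fe²⁺]_dilute/[Fe²⁺]_conc = 3.4 × 10^-5/6.33 × 10^-4 = 0.0537.
E = 0 − (RT/nF) ln Q = −((8.314×318)/(2×96485))(-2.924) = 0.0401 V.

0.040 V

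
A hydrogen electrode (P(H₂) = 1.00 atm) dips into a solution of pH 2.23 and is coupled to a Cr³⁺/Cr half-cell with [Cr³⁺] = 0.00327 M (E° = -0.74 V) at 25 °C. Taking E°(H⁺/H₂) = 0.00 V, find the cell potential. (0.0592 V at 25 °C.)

The hydrogen couple is the cathode, so E°_cell = 0.74 V; n = 6.
[H⁺] = 10^(−2.23) = 0.0059 M, and Q = [Cr³⁺]^2·P(H₂)^3 / [H⁺]^6 = 2.57 × 10^8.
E = E° − (0.0592/6) log Q = 0.74 − (0.0592/6)(8.409) = 0.657 V.

0.66 V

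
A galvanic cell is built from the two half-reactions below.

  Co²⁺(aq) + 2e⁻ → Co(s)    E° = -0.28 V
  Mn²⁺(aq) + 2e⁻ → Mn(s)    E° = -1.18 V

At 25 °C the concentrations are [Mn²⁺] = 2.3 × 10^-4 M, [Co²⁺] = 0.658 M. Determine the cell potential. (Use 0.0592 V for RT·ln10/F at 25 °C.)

1.00 V

The Co²⁺/Co couple has the higher reduction potential and acts as the cathode, so E°_cell = -0.28 − (-1.18) = 0.90 V.
Balancing electrons gives n = 2; the reaction quotient is Q = [Mn²⁺]/[Co²⁺] = 3.5 × 10^-4.
At 25 °C, E = E° − (0.0592/n) log Q = 0.90 − (0.0592/2)(-3.456) = 0.900 + 0.102 = 1.002 V.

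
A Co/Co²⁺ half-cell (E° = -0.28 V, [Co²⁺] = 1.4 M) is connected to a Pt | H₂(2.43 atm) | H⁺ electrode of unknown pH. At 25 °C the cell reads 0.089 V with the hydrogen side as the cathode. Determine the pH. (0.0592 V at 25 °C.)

E°_cell = 0.28 V and n = 2.
log Q = n(E° − E)/0.0592 = 2×(0.28 − 0.089)/0.0592 = 6.453.
With Q = [Co²⁺]·P(H₂) / [H⁺]^2, solving for [H⁺] gives log[H⁺] = -2.960, so pH = 2.96.

pH = 2.96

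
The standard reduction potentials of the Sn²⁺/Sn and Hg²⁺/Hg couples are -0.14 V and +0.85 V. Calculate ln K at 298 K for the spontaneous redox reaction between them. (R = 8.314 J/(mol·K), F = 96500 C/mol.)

E°_cell = +0.85 − (-0.14) = 0.99 V, with n = 2 electrons transferred.
At equilibrium E = 0, so the Nernst equation gives ln K = nFE°/RT = (2)(96500)(0.99)/((8.314)(298)) = 77.12.

ln K = 77.1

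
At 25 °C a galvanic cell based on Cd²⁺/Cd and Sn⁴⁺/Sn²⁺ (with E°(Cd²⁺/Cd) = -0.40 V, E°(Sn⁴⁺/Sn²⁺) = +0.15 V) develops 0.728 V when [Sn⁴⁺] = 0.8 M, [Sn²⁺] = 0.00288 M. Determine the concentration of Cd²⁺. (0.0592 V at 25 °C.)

From the Nernst equation, log Q = n(E° − E)/0.0592 = 2(0.55 − 0.728)/0.0592 = -6.014, so Q = 9.69 × 10^-7.
With Q = [Cd²⁺]·[Sn²⁺]/[Sn⁴⁺] and the known concentrations, [Cd²⁺] in the numerator gives [Cd²⁺] = 2.7 × 10^-4 M.

2.7 × 10^-4 M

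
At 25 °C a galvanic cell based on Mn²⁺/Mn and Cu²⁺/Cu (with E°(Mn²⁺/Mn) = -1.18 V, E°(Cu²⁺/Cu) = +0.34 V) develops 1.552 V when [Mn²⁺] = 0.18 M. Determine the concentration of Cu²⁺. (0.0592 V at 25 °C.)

From the Nernst equation, log Q = n(E° − E)/0.0592 = 2(1.52 − 1.552)/0.0592 = -1.081, so Q = 0.0830.
With Q = [Mn²⁺]/[Cu²⁺] and the known concentrations, [Cu²⁺] in the denominator gives [Cu²⁺] = 2.2 M.

2.2 M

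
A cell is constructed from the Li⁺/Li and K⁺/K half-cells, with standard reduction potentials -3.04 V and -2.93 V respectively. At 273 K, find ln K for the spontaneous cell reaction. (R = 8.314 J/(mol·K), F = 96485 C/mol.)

ln K = 4.7

E°_cell = -2.93 − (-3.04) = 0.11 V, with n = 1 electron transferred.
At equilibrium E = 0, so the Nernst equation gives ln K = nFE°/RT = (1)(96485)(0.11)/((8.314)(273)) = 4.68.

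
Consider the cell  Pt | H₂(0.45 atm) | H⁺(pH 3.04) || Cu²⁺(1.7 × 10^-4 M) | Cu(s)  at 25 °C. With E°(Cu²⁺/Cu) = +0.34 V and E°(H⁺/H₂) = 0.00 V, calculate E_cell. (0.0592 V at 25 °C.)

0.40 V

The Cu²⁺/Cu couple is the cathode, so E°_cell = 0.34 V; n = 2.
[H⁺] = 10^(−3.04) = 9.1 × 10^-4 M, and Q = [H⁺]^2 / ([Cu²⁺]·P(H₂)) = 0.0109.
E = E° − (0.0592/2) log Q = 0.34 − (0.0592/2)(-1.964) = 0.398 V.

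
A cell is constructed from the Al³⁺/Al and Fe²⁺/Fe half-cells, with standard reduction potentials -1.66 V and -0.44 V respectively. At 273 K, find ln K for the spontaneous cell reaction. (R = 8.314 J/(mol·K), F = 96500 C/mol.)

ln K = 311.2

E°_cell = -0.44 − (-1.66) = 1.22 V, with n = 6 electrons transferred.
At equilibrium E = 0, so the Nernst equation gives ln K = nFE°/RT = (6)(96500)(1.22)/((8.314)(273)) = 311.22.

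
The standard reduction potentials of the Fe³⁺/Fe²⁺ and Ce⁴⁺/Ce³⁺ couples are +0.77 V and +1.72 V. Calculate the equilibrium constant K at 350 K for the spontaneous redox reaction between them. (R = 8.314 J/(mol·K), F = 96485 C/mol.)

E°_cell = +1.72 − (+0.77) = 0.95 V, with n = 1 electron transferred.
At equilibrium E = 0, so the Nernst equation gives ln K = nFE°/RT = (1)(96485)(0.95)/((8.314)(350)) = 31.50.
K = e^31.50 = 4.8 × 10^13.

4.8 × 10^13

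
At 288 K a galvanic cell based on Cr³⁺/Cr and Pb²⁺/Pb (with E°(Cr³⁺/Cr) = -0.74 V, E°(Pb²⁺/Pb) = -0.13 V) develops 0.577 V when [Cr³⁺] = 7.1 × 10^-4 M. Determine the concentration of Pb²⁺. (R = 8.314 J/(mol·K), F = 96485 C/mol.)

5.6 × 10^-4 M

From the Nernst equation, ln Q = nF(E° − E)/RT = 6×96485×(0.61 − 0.577)/(8.314×288) = 7.979, so Q = 2920.
With Q = [Cr³⁺]^2/[Pb²⁺]^3 and the known concentrations, [Pb²⁺]^3 in the denominator gives [Pb²⁺] = 5.6 × 10^-4 M.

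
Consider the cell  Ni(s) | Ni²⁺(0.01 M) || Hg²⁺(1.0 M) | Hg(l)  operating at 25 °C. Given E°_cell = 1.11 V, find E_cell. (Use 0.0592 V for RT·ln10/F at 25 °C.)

Balancing electrons gives n = 2; the reaction quotient is Q = [Ni²⁺]/[Hg²⁺] = 0.0100.
At 25 °C, E = E° − (0.0592/n) log Q = 1.11 − (0.0592/2)(-2.000) = 1.110 + 0.059 = 1.169 V.

1.17 V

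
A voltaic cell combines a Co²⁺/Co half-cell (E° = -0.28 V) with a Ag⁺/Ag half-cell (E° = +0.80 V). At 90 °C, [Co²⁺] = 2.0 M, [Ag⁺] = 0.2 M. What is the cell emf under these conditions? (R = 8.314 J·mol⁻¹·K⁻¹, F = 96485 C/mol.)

1.02 V

The Ag⁺/Ag couple has the higher reduction potential and acts as the cathode, so E°_cell = +0.80 − (-0.28) = 1.08 V.
Balancing electrons gives n = 2; the reaction quotient is Q = [Co²⁺]/[Ag⁺]^2 = 50.0.
E = E° − (RT/nF) ln Q = 1.08 − (8.314×363)/(2×96485) × (3.912) = 1.080 − 0.061 = 1.019 V.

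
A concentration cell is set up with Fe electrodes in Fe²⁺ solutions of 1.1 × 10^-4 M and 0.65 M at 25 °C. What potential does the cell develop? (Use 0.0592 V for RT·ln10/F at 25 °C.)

Both half-cells are Fe²⁺/Fe, so E°_cell = 0. The concentrated side is the cathode; the cell reaction moves Fe²⁺ from high to low concentration with n = 2.
Q = [Fe²⁺]_dilute/[Fe²⁺]_conc = 1.1 × 10^-4/0.65 = 1.69 × 10^-4.
E = 0 − (0.0592/2) log Q = −(0.0592/2)(-3.772) = 0.1117 V.

0.11 V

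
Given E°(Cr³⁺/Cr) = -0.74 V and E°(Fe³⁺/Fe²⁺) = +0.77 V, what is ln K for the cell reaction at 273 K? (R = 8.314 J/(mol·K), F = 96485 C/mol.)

E°_cell = +0.77 − (-0.74) = 1.51 V, with n = 3 electrons transferred.
At equilibrium E = 0, so the Nernst equation gives ln K = nFE°/RT = (3)(96485)(1.51)/((8.314)(273)) = 192.57.

ln K = 192.6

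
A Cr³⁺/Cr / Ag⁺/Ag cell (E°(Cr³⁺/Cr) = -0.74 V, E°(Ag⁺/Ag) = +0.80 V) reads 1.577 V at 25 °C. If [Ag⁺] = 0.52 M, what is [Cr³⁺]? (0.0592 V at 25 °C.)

From the Nernst equation, log Q = n(E° − E)/0.0592 = 3(1.54 − 1.577)/0.0592 = -1.875, so Q = 0.0133.
With Q = [Cr³⁺]/[Ag⁺]^3 and the known concentrations, [Cr³⁺] in the numerator gives [Cr³⁺] = 0.0019 M.

0.0019 M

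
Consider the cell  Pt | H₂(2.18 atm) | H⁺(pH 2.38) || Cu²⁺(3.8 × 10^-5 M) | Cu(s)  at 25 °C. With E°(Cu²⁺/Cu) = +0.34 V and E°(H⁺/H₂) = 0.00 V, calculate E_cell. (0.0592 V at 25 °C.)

The Cu²⁺/Cu couple is the cathode, so E°_cell = 0.34 V; n = 2.
[H⁺] = 10^(−2.38) = 0.0042 M, and Q = [H⁺]^2 / ([Cu²⁺]·P(H₂)) = 0.210.
E = E° − (0.0592/2) log Q = 0.34 − (0.0592/2)(-0.678) = 0.360 V.

0.36 V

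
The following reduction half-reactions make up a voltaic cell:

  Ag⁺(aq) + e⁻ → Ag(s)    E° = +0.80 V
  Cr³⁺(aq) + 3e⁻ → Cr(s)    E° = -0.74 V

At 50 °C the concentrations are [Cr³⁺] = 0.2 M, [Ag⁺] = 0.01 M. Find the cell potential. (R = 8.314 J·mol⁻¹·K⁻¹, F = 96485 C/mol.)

1.43 V

The Ag⁺/Ag couple has the higher reduction potential and acts as the cathode, so E°_cell = +0.80 − (-0.74) = 1.54 V.
Balancing electrons gives n = 3; the reaction quotient is Q = [Cr³⁺]/[Ag⁺]^3 = 2 × 10^5.
E = E° − (RT/nF) ln Q = 1.54 − (8.314×323)/(3×96485) × (12.206) = 1.540 − 0.113 = 1.427 V.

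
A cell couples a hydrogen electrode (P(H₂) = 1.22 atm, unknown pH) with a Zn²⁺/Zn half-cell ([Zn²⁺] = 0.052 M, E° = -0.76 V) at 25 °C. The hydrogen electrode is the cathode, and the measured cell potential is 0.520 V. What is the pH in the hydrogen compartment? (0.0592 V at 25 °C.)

E°_cell = 0.76 V and n = 2.
log Q = n(E° − E)/0.0592 = 2×(0.76 − 0.520)/0.0592 = 8.108.
With Q = [Zn²⁺]·P(H₂) / [H⁺]^2, solving for [H⁺] gives log[H⁺] = -4.653, so pH = 4.65.

pH = 4.65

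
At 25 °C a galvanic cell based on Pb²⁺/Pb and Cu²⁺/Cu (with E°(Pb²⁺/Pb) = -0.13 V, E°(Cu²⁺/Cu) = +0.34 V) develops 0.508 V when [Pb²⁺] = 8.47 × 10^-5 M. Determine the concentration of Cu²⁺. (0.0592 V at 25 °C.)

0.0016 M

From the Nernst equation, log Q = n(E° − E)/0.0592 = 2(0.47 − 0.508)/0.0592 = -1.284, so Q = 0.0520.
With Q = [Pb²⁺]/[Cu²⁺] and the known concentrations, [Cu²⁺] in the denominator gives [Cu²⁺] = 0.0016 M.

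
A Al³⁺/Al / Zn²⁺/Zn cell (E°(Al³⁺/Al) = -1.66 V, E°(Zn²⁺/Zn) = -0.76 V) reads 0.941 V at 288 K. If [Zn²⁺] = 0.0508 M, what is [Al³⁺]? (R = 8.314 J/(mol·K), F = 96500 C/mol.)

From the Nernst equation, ln Q = nF(E° − E)/RT = 6×96500×(0.90 − 0.941)/(8.314×288) = -9.914, so Q = 4.95 × 10^-5.
With Q = [Al³⁺]^2/[Zn²⁺]^3 and the known concentrations, [Al³⁺]^2 in the numerator gives [Al³⁺] = 8.1 × 10^-5 M.

8.1 × 10^-5 M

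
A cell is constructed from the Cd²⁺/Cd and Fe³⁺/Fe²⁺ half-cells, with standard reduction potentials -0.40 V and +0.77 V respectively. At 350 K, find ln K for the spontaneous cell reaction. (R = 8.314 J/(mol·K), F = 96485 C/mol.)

ln K = 77.6

E°_cell = +0.77 − (-0.40) = 1.17 V, with n = 2 electrons transferred.
At equilibrium E = 0, so the Nernst equation gives ln K = nFE°/RT = (2)(96485)(1.17)/((8.314)(350)) = 77.59.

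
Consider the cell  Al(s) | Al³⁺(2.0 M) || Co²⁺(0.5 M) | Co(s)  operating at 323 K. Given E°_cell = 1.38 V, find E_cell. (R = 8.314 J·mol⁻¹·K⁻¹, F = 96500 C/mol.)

1.36 V

Balancing electrons gives n = 6; the reaction quotient is Q = [Al³⁺]^2/[Co²⁺]^3 = 32.0.
E = E° − (RT/nF) ln Q = 1.38 − (8.314×323)/(6×96500) × (3.466) = 1.380 − 0.016 = 1.364 V.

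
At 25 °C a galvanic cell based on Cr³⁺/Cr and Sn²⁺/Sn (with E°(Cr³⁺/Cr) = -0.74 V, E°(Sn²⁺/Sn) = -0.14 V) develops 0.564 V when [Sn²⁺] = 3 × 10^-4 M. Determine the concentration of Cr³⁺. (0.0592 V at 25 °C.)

From the Nernst equation, log Q = n(E° − E)/0.0592 = 6(0.60 − 0.564)/0.0592 = 3.649, so Q = 4450.
With Q = [Cr³⁺]^2/[Sn²⁺]^3 and the known concentrations, [Cr³⁺]^2 in the numerator gives [Cr³⁺] = 3.5 × 10^-4 M.

3.5 × 10^-4 M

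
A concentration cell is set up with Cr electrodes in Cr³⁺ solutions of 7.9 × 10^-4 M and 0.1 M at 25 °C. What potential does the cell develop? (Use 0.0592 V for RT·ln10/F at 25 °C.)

0.041 V

Both half-cells are Cr³⁺/Cr, so E°_cell = 0. The concentrated side is the cathode; the cell reaction moves Cr³⁺ from high to low concentration with n = 3.
Q = [Cr³⁺]_dilute/[Cr³⁺]_conc = 7.9 × 10^-4/0.1 = 0.00790.
E = 0 − (0.0592/3) log Q = −(0.0592/3)(-2.102) = 0.0415 V.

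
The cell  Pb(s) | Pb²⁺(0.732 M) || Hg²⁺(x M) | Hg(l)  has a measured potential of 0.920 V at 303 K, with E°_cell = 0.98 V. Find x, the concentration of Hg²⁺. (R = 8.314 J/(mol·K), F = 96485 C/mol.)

From the Nernst equation, ln Q = nF(E° − E)/RT = 2×96485×(0.98 − 0.920)/(8.314×303) = 4.596, so Q = 99.1.
With Q = [Pb²⁺]/[Hg²⁺] and the known concentrations, [Hg²⁺] in the denominator gives [Hg²⁺] = 0.0074 M.

0.0074 M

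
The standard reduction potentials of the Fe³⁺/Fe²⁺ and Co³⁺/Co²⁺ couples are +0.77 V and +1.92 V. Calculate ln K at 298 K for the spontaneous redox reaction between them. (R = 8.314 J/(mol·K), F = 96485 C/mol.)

ln K = 44.8

E°_cell = +1.92 − (+0.77) = 1.15 V, with n = 1 electron transferred.
At equilibrium E = 0, so the Nernst equation gives ln K = nFE°/RT = (1)(96485)(1.15)/((8.314)(298)) = 44.78.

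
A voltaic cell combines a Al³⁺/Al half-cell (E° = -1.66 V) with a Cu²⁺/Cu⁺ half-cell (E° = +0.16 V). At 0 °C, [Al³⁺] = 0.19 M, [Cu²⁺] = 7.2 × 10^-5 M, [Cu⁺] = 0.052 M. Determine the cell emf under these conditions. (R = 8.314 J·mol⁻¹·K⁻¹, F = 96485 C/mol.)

1.68 V

The Cu²⁺/Cu⁺ couple has the higher reduction potential and acts as the cathode, so E°_cell = +0.16 − (-1.66) = 1.82 V.
Balancing electrons gives n = 3; the reaction quotient is Q = [Al³⁺]·[Cu⁺]^3/[Cu²⁺]^3 = 7.16 × 10^7.
E = E° − (RT/nF) ln Q = 1.82 − (8.314×273)/(3×96485) × (18.086) = 1.820 − 0.142 = 1.678 V.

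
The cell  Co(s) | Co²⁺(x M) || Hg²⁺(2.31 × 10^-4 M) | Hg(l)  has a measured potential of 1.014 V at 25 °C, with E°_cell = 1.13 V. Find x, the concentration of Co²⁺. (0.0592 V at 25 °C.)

From the Nernst equation, log Q = n(E° − E)/0.0592 = 2(1.13 − 1.014)/0.0592 = 3.919, so Q = 8300.
With Q = [Co²⁺]/[Hg²⁺] and the known concentrations, [Co²⁺] in the numerator gives [Co²⁺] = 1.9 M.

1.9 M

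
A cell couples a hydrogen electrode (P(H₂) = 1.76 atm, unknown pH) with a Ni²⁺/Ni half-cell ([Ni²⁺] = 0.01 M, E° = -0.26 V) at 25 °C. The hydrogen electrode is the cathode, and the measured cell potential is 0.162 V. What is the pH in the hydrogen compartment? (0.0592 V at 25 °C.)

pH = 2.53

E°_cell = 0.26 V and n = 2.
log Q = n(E° − E)/0.0592 = 2×(0.26 − 0.162)/0.0592 = 3.311.
With Q = [Ni²⁺]·P(H₂) / [H⁺]^2, solving for [H⁺] gives log[H⁺] = -2.533, so pH = 2.53.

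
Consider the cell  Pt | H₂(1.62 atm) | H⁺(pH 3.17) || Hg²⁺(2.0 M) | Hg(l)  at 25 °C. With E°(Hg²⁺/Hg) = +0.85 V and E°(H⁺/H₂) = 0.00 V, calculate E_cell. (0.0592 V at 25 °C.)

The Hg²⁺/Hg couple is the cathode, so E°_cell = 0.85 V; n = 2.
[H⁺] = 10^(−3.17) = 6.8 × 10^-4 M, and Q = [H⁺]^2 / ([Hg²⁺]·P(H₂)) = 1.41 × 10^-7.
E = E° − (0.0592/2) log Q = 0.85 − (0.0592/2)(-6.851) = 1.053 V.

1.05 V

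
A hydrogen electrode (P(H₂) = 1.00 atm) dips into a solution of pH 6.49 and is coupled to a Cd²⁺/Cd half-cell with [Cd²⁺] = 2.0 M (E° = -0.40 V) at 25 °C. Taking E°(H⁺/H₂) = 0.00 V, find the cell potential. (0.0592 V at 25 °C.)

0.007 V

The hydrogen couple is the cathode, so E°_cell = 0.40 V; n = 2.
[H⁺] = 10^(−6.49) = 3.2 × 10^-7 M, and Q = [Cd²⁺]·P(H₂) / [H⁺]^2 = 1.91 × 10^13.
E = E° − (0.0592/2) log Q = 0.40 − (0.0592/2)(13.281) = 0.007 V.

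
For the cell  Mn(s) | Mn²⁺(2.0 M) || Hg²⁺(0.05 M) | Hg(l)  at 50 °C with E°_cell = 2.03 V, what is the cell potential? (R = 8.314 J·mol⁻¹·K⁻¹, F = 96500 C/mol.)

1.98 V

Balancing electrons gives n = 2; the reaction quotient is Q = [Mn²⁺]/[Hg²⁺] = 40.0.
E = E° − (RT/nF) ln Q = 2.03 − (8.314×323)/(2×96500) × (3.689) = 2.030 − 0.051 = 1.979 V.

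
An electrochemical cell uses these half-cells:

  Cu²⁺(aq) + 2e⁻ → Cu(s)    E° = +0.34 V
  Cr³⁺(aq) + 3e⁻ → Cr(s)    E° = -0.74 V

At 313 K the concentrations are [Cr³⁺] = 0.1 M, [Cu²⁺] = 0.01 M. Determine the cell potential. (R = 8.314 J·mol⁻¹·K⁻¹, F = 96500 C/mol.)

1.04 V

The Cu²⁺/Cu couple has the higher reduction potential and acts as the cathode, so E°_cell = +0.34 − (-0.74) = 1.08 V.
Balancing electrons gives n = 6; the reaction quotient is Q = [Cr³⁺]^2/[Cu²⁺]^3 = 1 × 10^4.
E = E° − (RT/nF) ln Q = 1.08 − (8.314×313)/(6×96500) × (9.210) = 1.080 − 0.041 = 1.039 V.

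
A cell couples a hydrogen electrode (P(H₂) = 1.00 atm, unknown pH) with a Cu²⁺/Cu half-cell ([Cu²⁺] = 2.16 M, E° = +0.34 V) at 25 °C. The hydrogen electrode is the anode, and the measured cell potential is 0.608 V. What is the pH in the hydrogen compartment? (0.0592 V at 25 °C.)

E°_cell = 0.34 V and n = 2.
log Q = n(E° − E)/0.0592 = 2×(0.34 − 0.608)/0.0592 = -9.054.
With Q = [H⁺]^2 / ([Cu²⁺]·P(H₂)), solving for [H⁺] gives log[H⁺] = -4.360, so pH = 4.36.

pH = 4.36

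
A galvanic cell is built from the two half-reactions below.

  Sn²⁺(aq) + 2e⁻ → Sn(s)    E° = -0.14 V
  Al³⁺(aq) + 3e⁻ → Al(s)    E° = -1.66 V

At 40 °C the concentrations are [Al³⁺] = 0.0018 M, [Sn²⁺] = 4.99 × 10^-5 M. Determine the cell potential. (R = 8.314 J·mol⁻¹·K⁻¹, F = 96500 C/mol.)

1.44 V

The Sn²⁺/Sn couple has the higher reduction potential and acts as the cathode, so E°_cell = -0.14 − (-1.66) = 1.52 V.
Balancing electrons gives n = 6; the reaction quotient is Q = [Al³⁺]^2/[Sn²⁺]^3 = 2.61 × 10^7.
E = E° − (RT/nF) ln Q = 1.52 − (8.314×313)/(6×96500) × (17.077) = 1.520 − 0.077 = 1.443 V.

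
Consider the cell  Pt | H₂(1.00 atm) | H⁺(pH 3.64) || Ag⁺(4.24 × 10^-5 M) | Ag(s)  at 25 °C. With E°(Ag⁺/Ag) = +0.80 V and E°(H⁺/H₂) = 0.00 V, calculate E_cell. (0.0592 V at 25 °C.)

0.76 V

The Ag⁺/Ag couple is the cathode, so E°_cell = 0.80 V; n = 2.
[H⁺] = 10^(−3.64) = 2.3 × 10^-4 M, and Q = [H⁺]^2 / ([Ag⁺]^2·P(H₂)) = 29.2.
E = E° − (0.0592/2) log Q = 0.80 − (0.0592/2)(1.465) = 0.757 V.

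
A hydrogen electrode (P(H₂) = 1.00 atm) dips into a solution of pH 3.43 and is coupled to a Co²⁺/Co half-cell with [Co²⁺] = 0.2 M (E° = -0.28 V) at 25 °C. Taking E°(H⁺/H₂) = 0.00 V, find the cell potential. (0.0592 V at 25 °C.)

The hydrogen couple is the cathode, so E°_cell = 0.28 V; n = 2.
[H⁺] = 10^(−3.43) = 3.7 × 10^-4 M, and Q = [Co²⁺]·P(H₂) / [H⁺]^2 = 1.45 × 10^6.
E = E° − (0.0592/2) log Q = 0.28 − (0.0592/2)(6.161) = 0.098 V.

0.098 V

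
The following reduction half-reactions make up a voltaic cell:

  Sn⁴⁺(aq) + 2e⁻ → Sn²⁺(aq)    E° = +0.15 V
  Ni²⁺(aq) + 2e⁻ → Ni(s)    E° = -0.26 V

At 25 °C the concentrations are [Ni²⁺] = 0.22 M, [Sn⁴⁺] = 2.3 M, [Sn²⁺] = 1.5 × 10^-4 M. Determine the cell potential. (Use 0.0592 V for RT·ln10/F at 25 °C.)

The Sn⁴⁺/Sn²⁺ couple has the higher reduction potential and acts as the cathode, so E°_cell = +0.15 − (-0.26) = 0.41 V.
Balancing electrons gives n = 2; the reaction quotient is Q = [Ni²⁺]·[Sn²⁺]/[Sn⁴⁺] = 1.43 × 10^-5.
At 25 °C, E = E° − (0.0592/n) log Q = 0.41 − (0.0592/2)(-4.843) = 0.410 + 0.143 = 0.553 V.

0.553 V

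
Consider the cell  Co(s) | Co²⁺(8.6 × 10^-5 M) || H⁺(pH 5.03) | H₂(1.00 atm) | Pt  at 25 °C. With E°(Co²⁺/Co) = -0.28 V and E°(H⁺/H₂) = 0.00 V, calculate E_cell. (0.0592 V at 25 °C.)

0.10 V

The hydrogen couple is the cathode, so E°_cell = 0.28 V; n = 2.
[H⁺] = 10^(−5.03) = 9.3 × 10^-6 M, and Q = [Co²⁺]·P(H₂) / [H⁺]^2 = 9.87 × 10^5.
E = E° − (0.0592/2) log Q = 0.28 − (0.0592/2)(5.994) = 0.103 V.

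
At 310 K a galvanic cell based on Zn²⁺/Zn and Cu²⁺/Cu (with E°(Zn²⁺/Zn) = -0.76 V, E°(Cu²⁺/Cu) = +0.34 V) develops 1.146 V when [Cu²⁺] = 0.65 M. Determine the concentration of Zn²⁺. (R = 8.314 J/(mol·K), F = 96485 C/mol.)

From the Nernst equation, ln Q = nF(E° − E)/RT = 2×96485×(1.10 − 1.146)/(8.314×310) = -3.444, so Q = 0.0319.
With Q = [Zn²⁺]/[Cu²⁺] and the known concentrations, [Zn²⁺] in the numerator gives [Zn²⁺] = 0.021 M.

0.021 M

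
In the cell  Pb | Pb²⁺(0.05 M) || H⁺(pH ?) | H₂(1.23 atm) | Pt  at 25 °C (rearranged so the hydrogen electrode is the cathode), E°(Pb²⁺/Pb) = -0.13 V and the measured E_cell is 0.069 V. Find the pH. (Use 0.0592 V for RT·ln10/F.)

pH = 1.64

E°_cell = 0.13 V and n = 2.
log Q = n(E° − E)/0.0592 = 2×(0.13 − 0.069)/0.0592 = 2.061.
With Q = [Pb²⁺]·P(H₂) / [H⁺]^2, solving for [H⁺] gives log[H⁺] = -1.636, so pH = 1.64.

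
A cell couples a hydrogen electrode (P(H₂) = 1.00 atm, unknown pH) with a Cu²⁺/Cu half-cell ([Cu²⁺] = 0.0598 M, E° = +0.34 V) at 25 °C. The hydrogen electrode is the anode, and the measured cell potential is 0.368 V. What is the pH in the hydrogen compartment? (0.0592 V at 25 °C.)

E°_cell = 0.34 V and n = 2.
log Q = n(E° − E)/0.0592 = 2×(0.34 − 0.368)/0.0592 = -0.946.
With Q = [H⁺]^2 / ([Cu²⁺]·P(H₂)), solving for [H⁺] gives log[H⁺] = -1.085, so pH = 1.08.

pH = 1.08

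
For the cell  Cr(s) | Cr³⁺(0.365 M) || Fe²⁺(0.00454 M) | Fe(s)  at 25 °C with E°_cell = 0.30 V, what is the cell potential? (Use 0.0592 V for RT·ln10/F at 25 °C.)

Balancing electrons gives n = 6; the reaction quotient is Q = [Cr³⁺]^2/[Fe²⁺]^3 = 1.42 × 10^6.
At 25 °C, E = E° − (0.0592/n) log Q = 0.30 − (0.0592/6)(6.153) = 0.300 − 0.061 = 0.239 V.

0.239 V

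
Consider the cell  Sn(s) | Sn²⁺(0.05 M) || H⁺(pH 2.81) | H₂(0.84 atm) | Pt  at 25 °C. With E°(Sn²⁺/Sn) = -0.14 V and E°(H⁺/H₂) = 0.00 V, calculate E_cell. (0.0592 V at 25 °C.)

0.014 V

The hydrogen couple is the cathode, so E°_cell = 0.14 V; n = 2.
[H⁺] = 10^(−2.81) = 0.0015 M, and Q = [Sn²⁺]·P(H₂) / [H⁺]^2 = 1.75 × 10^4.
E = E° − (0.0592/2) log Q = 0.14 − (0.0592/2)(4.243) = 0.014 V.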